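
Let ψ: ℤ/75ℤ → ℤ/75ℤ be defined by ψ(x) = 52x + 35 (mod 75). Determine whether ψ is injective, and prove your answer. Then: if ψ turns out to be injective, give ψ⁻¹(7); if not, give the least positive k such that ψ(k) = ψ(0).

11

Recall that ψ is injective when ψ(s) = ψ(t) forces s = t.
Suppose ψ(s) = ψ(t) in ℤ/75ℤ. Then 52s + 35 ≡ 52t + 35 (mod 75), hence 52(s − t) ≡ 0 (mod 75).
Since gcd(52, 75) = 1, 52 is invertible modulo 75, thus s − t ≡ 0 (mod 75), i.e. s = t.
So ψ is injective.
We now compute 52⁻¹ mod 75 explicitly. Euclid's algorithm: 75 = 1·52 + 23, 52 = 2·23 + 6, 23 = 3·6 + 5, 6 = 1·5 + 1; back-substituting gives 1 = 13·52 − 9·75, so 52⁻¹ ≡ 13 (mod 75).
Since ψ is injective, we find ψ⁻¹(7): we need 52x ≡ 7 − 35 ≡ 47 (mod 75). Using 52⁻¹ = 13: x ≡ 13·47 = 611 = 8·75 + 11, so x = 11.
Check: ψ(11) = 52·11 + 35 = 607 = 8·75 + 7 ≡ 7 (mod 75).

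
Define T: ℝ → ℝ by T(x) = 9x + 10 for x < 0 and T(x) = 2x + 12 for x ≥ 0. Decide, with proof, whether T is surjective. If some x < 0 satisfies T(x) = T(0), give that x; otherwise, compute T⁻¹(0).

Both pieces are strictly increasing (slopes 9 and 2), so each is injective on its own interval.
The left piece maps (−∞, 0) onto (−∞, 10); the right piece maps [0, ∞) onto [12, ∞).
The union (−∞, 10) ∪ [12, ∞) omits the interval between 10 and 12; in particular 10 has no preimage. So T is not surjective.
Because the two images are disjoint, no x < 0 has T(x) = T(0), so we compute T⁻¹(0): 0 lies in (−∞, 10), so solve 9x + 10 = 0: x = (0 − 10)/9 = −10/9.

-10/9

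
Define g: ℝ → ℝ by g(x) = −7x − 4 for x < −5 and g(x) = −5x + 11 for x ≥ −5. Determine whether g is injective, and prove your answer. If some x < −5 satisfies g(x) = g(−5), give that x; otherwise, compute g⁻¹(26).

Both pieces are strictly decreasing (slopes −7 and −5), so each is injective on its own interval.
The left piece maps (−∞, −5) onto (31, ∞); the right piece maps [−5, ∞) onto (−∞, 36].
These images overlap. In particular g(−5) = 36 (right piece), and solving −7x − 4 = 36 on the left piece gives x = −40/7 < −5.
So g(−40/7) = g(−5) with −40/7 ≠ −5, and g is not injective. This x = −40/7 is the requested value below −5.

-40/7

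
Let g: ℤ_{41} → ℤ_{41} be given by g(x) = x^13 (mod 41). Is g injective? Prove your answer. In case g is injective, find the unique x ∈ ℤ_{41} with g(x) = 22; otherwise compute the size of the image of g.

17

Since 41 is prime, the nonzero elements of ℤ_{41} form a cyclic group of order 40.
As gcd(13, 40) = 1, raising to the 13th power is a bijection on this group: if x_1^13 ≡ x_2^13 then (x_1x_2^{−1})^13 = 1, and the only element of order dividing gcd(13, 40) = 1 is 1, so x_1 = x_2.
With g(0) = 0 this makes g injective on all of ℤ_{41}, hence bijective (finite equal-size domain and codomain). In particular g is injective.
Since g is injective, we find the preimage of 22. The inverse of x ↦ x^13 on (ℤ_{41})^× is x ↦ x^37, because 13·37 = 481 = 12·40 + 1 ≡ 1 (mod 40) and x^{40} = 1 for x ≠ 0 (Fermat). So g⁻¹(22) = 22^37 mod 41.
Repeated squaring mod 41: 22^1 ≡ 22, 22^2 ≡ 22² = 484 ≡ 33, 22^4 ≡ 33² = 1089 ≡ 23, 22^8 ≡ 23² = 529 ≡ 37, 22^16 ≡ 37² = 1369 ≡ 16, 22^32 ≡ 16² = 256 ≡ 10. Since 37 = 32 + 4 + 1, 22^37 ≡ 10·23·22: 10·23 = 230 ≡ 25, then 25·22 = 550 ≡ 17. So 22^37 ≡ 17 (mod 41).
Hence g⁻¹(22) = 17.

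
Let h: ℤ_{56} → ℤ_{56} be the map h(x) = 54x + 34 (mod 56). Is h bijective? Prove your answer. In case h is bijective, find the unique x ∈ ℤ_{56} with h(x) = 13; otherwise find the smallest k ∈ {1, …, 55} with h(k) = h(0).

28

We have gcd(54, 56) = 2 > 1. Taking x_1 = 0 and x_2 = 28: h(0) = 34 and h(28) = 54·28 + 34 = 1546 ≡ 34 (mod 56).
So h(0) = h(28) while 0 ≠ 28, hence h is not injective, hence not bijective.
Since h is not bijective, we find the least positive k with h(k) = h(0): this means 54k ≡ 0 (mod 56), i.e. 56 ∣ 54k. Since gcd(54, 56) = 2, dividing through by 2 this holds exactly when 28 ∣ 27k, and as gcd(27, 28) = 1, exactly when 28 ∣ k.
The smallest positive such k is 28.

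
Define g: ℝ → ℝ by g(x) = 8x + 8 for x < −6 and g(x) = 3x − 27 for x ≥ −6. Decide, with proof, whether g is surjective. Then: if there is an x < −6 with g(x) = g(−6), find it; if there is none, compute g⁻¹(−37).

Both pieces are strictly increasing (slopes 8 and 3), so each is injective on its own interval.
The left piece maps (−∞, −6) onto (−∞, −40); the right piece maps [−6, ∞) onto [−45, ∞).
The union (−∞, −40) ∪ [−45, ∞) covers ℝ, so g is surjective.
For the follow-up: the images overlap, so an x < −6 with g(x) = g(−6) exists. g(−6) = −45; solving 8x + 8 = −45 for x < −6 gives x = (−45 − 8)/8 = −53/8.

-53/8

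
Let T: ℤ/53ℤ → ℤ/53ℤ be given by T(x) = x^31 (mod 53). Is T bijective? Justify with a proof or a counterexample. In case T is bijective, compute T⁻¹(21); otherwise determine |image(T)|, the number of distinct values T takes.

2

Since 53 is prime, the nonzero elements of ℤ/53ℤ form a cyclic group of order 52.
As gcd(31, 52) = 1, raising to the 31st power is a bijection on this group: if s^31 ≡ t^31 then (st^{−1})^31 = 1, and the only element of order dividing gcd(31, 52) = 1 is 1, so s = t.
With T(0) = 0 this makes T injective on all of ℤ/53ℤ, hence bijective (finite equal-size domain and codomain). In particular T is bijective.
Since T is bijective, we find the preimage of 21. The inverse of x ↦ x^31 on (ℤ/53ℤ)^× is x ↦ x^47, because 31·47 = 1457 = 28·52 + 1 ≡ 1 (mod 52) and x^{52} = 1 for x ≠ 0 (Fermat). So T⁻¹(21) = 21^47 mod 53.
Repeated squaring mod 53: 21^1 ≡ 21, 21^2 ≡ 21² = 441 ≡ 17, 21^4 ≡ 17² = 289 ≡ 24, 21^8 ≡ 24² = 576 ≡ 46, 21^16 ≡ 46² = 2116 ≡ 49, 21^32 ≡ 49² = 2401 ≡ 16. Since 47 = 32 + 8 + 4 + 2 + 1, 21^47 ≡ 16·46·24·17·21: 16·46 = 736 ≡ 47, then 47·24 = 1128 ≡ 15, then 15·17 = 255 ≡ 43, then 43·21 = 903 ≡ 2. So 21^47 ≡ 2 (mod 53).
Hence T⁻¹(21) = 2.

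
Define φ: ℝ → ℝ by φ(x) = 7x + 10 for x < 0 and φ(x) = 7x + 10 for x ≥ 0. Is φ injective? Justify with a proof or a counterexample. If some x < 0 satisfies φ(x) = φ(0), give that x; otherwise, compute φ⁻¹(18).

Both pieces are strictly increasing (slopes 7 and 7), so each is injective on its own interval.
The left piece maps (−∞, 0) onto (−∞, 10); the right piece maps [0, ∞) onto [10, ∞).
These images are disjoint, so no value is attained by both pieces. Therefore φ is injective.
Because the two images are disjoint, no x < 0 has φ(x) = φ(0), so we compute φ⁻¹(18): 18 lies in [10, ∞), so solve 7x + 10 = 18: x = (18 − 10)/7 = 8/7.

8/7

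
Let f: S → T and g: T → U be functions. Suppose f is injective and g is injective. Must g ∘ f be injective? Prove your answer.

injective

Suppose (g ∘ f)(a) = (g ∘ f)(b), i.e. g(f(a)) = g(f(b)).
Since g is injective, f(a) = f(b). Since f is injective, a = b. So g ∘ f is injective.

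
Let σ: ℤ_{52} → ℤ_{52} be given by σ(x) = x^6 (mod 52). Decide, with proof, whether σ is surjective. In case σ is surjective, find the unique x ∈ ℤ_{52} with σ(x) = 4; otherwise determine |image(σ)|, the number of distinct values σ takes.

σ(1) = 1^6 = 1.
σ(3): Repeated squaring mod 52: 3^1 ≡ 3, 3^2 ≡ 3² = 9, 3^4 ≡ 9² = 81 ≡ 29. Since 6 = 4 + 2, 3^6 ≡ 29·9: 29·9 = 261 ≡ 1. So 3^6 ≡ 1 (mod 52).
So σ(1) = σ(3) = 1 while 1 ≠ 3, therefore σ is not injective.
A non-injective map from the 52-element set ℤ_{52} to itself takes at most 51 distinct values, so it cannot be surjective. Hence σ is not surjective.
Since σ is not surjective, we determine |image(σ)|. Computing x^6 mod 52 for each x (by repeated squaring, reducing mod 52 at every step), the values σ(0), σ(1), …, σ(51) are: 0, 1, 12, 1, 40, 25, 12, 25, 12, 1, 40, 25, 40, 13, 40, 25, 40, 1, 12, 25, 12, 25, 40, 1, 12, 1, 0, 1, 12, 1, 40, 25, 12, 25, 12, 1, 40, 25, 40, 13, 40, 25, 40, 1, 12, 25, 12, 25, 40, 1, 12, 1.
The distinct values are {0, 1, 12, 13, 25, 40}; there are 6 of them.

6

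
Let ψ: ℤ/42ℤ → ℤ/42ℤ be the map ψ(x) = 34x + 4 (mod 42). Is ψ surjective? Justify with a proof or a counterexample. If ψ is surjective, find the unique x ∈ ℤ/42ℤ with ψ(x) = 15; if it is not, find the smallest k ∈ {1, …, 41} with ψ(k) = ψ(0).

21

Recall that ψ is surjective if every y in the codomain equals ψ(x) for some x in the domain.
Since gcd(34, 42) = 2, we have 34x ≡ 0 (mod 2) for all x, so ψ(x) ≡ 0 (mod 2).
But 1 ≢ 0 (mod 2), so 1 ∈ ℤ/42ℤ has no preimage. So ψ is not surjective.
Since ψ is not surjective, we find the least positive k with ψ(k) = ψ(0): this means 34k ≡ 0 (mod 42), i.e. 42 ∣ 34k. Since gcd(34, 42) = 2, dividing through by 2 this holds exactly when 21 ∣ 17k, and as gcd(17, 21) = 1, exactly when 21 ∣ k.
The smallest positive such k is 21.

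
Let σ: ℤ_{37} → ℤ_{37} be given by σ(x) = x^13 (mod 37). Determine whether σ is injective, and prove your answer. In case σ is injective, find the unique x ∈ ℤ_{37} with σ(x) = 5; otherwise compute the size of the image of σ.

19

Since 37 is prime, the nonzero elements of ℤ_{37} form a cyclic group of order 36.
As gcd(13, 36) = 1, raising to the 13th power is a bijection on this group: if a^13 ≡ b^13 then (ab^{−1})^13 = 1, and the only element of order dividing gcd(13, 36) = 1 is 1, so a = b.
With σ(0) = 0 this makes σ injective on all of ℤ_{37}, hence bijective (finite equal-size domain and codomain). In particular σ is injective.
Since σ is injective, we find the preimage of 5. The inverse of x ↦ x^13 on (ℤ_{37})^× is x ↦ x^25, because 13·25 = 325 = 9·36 + 1 ≡ 1 (mod 36) and x^{36} = 1 for x ≠ 0 (Fermat). So σ⁻¹(5) = 5^25 mod 37.
Repeated squaring mod 37: 5^1 ≡ 5, 5^2 ≡ 5² = 25, 5^4 ≡ 25² = 625 ≡ 33, 5^8 ≡ 33² = 1089 ≡ 16, 5^16 ≡ 16² = 256 ≡ 34. Since 25 = 16 + 8 + 1, 5^25 ≡ 34·16·5: 34·16 = 544 ≡ 26, then 26·5 = 130 ≡ 19. So 5^25 ≡ 19 (mod 37).
Hence σ⁻¹(5) = 19.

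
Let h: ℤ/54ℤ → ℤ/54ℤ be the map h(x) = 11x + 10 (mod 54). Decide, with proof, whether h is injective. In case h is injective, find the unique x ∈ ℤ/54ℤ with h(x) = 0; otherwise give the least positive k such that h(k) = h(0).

By definition, h is injective if h(a) = h(b) implies a = b.
Suppose h(a) = h(b) in ℤ/54ℤ. Then 11a + 10 ≡ 11b + 10 (mod 54), so 11(a − b) ≡ 0 (mod 54).
Since gcd(11, 54) = 1, 11 is invertible modulo 54, hence a − b ≡ 0 (mod 54), i.e. a = b.
Hence h is injective.
We now compute 11⁻¹ mod 54 explicitly. Euclid's algorithm: 54 = 4·11 + 10, 11 = 1·10 + 1; back-substituting gives 1 = 5·11 − 1·54, so 11⁻¹ ≡ 5 (mod 54).
Since h is injective, we compute h⁻¹(0): solve 11x + 10 ≡ 0 (mod 54), i.e. 11x ≡ 44 (mod 54).
Multiplying by 11⁻¹ = 5 gives x ≡ 5·44 = 220 = 4·54 + 4 ≡ 4 (mod 54).
Check: h(4) = 11·4 + 10 = 54 = 1·54 + 0 ≡ 0 (mod 54).

4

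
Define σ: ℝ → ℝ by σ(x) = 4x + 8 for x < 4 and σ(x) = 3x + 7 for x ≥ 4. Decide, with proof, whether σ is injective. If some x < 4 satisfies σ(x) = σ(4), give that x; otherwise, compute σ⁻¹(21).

11/4

Both pieces are strictly increasing (slopes 4 and 3), so each is injective on its own interval.
The left piece maps (−∞, 4) onto (−∞, 24); the right piece maps [4, ∞) onto [19, ∞).
These images overlap. In particular σ(4) = 19 (right piece), and solving 4x + 8 = 19 on the left piece gives x = 11/4 < 4.
So σ(11/4) = σ(4) with 11/4 ≠ 4, and σ is not injective. This x = 11/4 is the requested value below 4.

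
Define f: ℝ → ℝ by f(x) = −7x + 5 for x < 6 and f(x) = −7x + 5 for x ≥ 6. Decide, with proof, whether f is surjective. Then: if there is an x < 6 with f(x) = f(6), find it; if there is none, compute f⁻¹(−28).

33/7

Both pieces are strictly decreasing (slopes −7 and −7), so each is injective on its own interval.
The left piece maps (−∞, 6) onto (−37, ∞); the right piece maps [6, ∞) onto (−∞, −37].
These images together cover ℝ, so f is surjective.
Because the two images are disjoint, no x < 6 has f(x) = f(6), so we compute f⁻¹(−28): −28 lies in (−37, ∞), so solve −7x + 5 = −28: x = (−28 − 5)/(−7) = 33/7.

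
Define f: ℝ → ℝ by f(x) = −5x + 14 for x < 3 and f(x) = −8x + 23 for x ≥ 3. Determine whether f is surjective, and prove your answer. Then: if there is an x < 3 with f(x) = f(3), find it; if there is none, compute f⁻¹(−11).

17/4

Both pieces are strictly decreasing (slopes −5 and −8), so each is injective on its own interval.
The left piece maps (−∞, 3) onto (−1, ∞); the right piece maps [3, ∞) onto (−∞, −1].
These images together cover ℝ, so f is surjective.
Because the two images are disjoint, no x < 3 has f(x) = f(3), so we compute f⁻¹(−11): −11 lies in (−∞, −1], so solve −8x + 23 = −11: x = (−11 − 23)/(−8) = 17/4.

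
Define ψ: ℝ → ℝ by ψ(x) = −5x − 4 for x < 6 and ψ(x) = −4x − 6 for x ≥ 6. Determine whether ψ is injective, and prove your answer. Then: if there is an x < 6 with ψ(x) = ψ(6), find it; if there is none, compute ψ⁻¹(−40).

26/5

Both pieces are strictly decreasing (slopes −5 and −4), so each is injective on its own interval.
The left piece maps (−∞, 6) onto (−34, ∞); the right piece maps [6, ∞) onto (−∞, −30].
These images overlap. In particular ψ(6) = −30 (right piece), and solving −5x − 4 = −30 on the left piece gives x = 26/5 < 6.
So ψ(26/5) = ψ(6) with 26/5 ≠ 6, and ψ is not injective. This x = 26/5 is the requested value below 6.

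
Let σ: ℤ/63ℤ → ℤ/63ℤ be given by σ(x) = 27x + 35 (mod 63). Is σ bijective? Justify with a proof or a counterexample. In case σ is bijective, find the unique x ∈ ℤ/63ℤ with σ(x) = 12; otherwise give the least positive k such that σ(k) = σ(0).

We have gcd(27, 63) = 9 > 1. Taking u = 0 and v = 7: σ(0) = 35 and σ(7) = 27·7 + 35 = 224 ≡ 35 (mod 63).
So σ(0) = σ(7) while 0 ≠ 7, so σ is not injective, hence not bijective.
Since σ is not bijective, we find the least positive k with σ(k) = σ(0): this means 27k ≡ 0 (mod 63), i.e. 63 ∣ 27k. Since gcd(27, 63) = 9, dividing through by 9 this holds exactly when 7 ∣ 3k, and as gcd(3, 7) = 1, exactly when 7 ∣ k.
The smallest positive such k is 7.

7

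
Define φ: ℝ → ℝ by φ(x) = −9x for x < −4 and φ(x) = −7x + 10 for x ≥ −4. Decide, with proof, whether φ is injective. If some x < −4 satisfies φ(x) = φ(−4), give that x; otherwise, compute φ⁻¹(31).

Both pieces are strictly decreasing (slopes −9 and −7), so each is injective on its own interval.
The left piece maps (−∞, −4) onto (36, ∞); the right piece maps [−4, ∞) onto (−∞, 38].
These images overlap. In particular φ(−4) = 38 (right piece), and solving −9x = 38 on the left piece gives x = −38/9 < −4.
So φ(−38/9) = φ(−4) with −38/9 ≠ −4, and φ is not injective. This x = −38/9 is the requested value below −4.

-38/9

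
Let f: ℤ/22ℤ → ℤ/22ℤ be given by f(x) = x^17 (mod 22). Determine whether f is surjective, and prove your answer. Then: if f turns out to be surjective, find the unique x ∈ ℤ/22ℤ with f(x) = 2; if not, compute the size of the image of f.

8

Computing x^17 mod 22 for each x (by repeated squaring, reducing mod 22 at every step), the values f(0), f(1), …, f(21) are: 0, 1, 18, 9, 16, 3, 8, 17, 2, 15, 10, 11, 12, 7, 20, 5, 14, 19, 6, 13, 4, 21.
Every element of ℤ/22ℤ appears exactly once in this list, so f is a bijection, and in particular surjective.
Since f is surjective, we read off the preimage of 2 from the same table: f(8) = 2, so f⁻¹(2) = 8.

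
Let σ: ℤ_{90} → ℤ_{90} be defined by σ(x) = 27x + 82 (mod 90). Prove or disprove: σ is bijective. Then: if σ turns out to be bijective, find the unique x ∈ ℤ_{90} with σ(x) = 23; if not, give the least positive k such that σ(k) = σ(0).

10

We have gcd(27, 90) = 9 > 1. Taking u = 0 and v = 10: σ(0) = 82 and σ(10) = 27·10 + 82 = 352 ≡ 82 (mod 90).
So σ(0) = σ(10) while 0 ≠ 10, so σ is not injective, hence not bijective.
Since σ is not bijective, we find the least positive k with σ(k) = σ(0): this means 27k ≡ 0 (mod 90), i.e. 90 ∣ 27k. Since gcd(27, 90) = 9, dividing through by 9 this holds exactly when 10 ∣ 3k, and as gcd(3, 10) = 1, exactly when 10 ∣ k.
The smallest positive such k is 10.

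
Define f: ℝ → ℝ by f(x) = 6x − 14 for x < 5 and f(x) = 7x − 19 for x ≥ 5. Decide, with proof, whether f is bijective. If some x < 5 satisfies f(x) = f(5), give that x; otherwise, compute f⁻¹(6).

10/3

Both pieces are strictly increasing (slopes 6 and 7), so each is injective on its own interval.
The left piece maps (−∞, 5) onto (−∞, 16); the right piece maps [5, ∞) onto [16, ∞).
Since 16 = 16, the images partition ℝ: f is injective and surjective, hence bijective.
Because the two images are disjoint, no x < 5 has f(x) = f(5), so we compute f⁻¹(6): 6 lies in (−∞, 16), so solve 6x − 14 = 6: x = (6 + 14)/6 = 10/3.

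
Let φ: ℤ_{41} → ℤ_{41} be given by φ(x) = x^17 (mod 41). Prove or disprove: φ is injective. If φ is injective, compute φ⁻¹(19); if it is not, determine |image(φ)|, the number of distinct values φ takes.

26

Since 41 is prime, the nonzero elements of ℤ_{41} form a cyclic group of order 40.
As gcd(17, 40) = 1, raising to the 17th power is a bijection on this group: if x_1^17 ≡ x_2^17 then (x_1x_2^{−1})^17 = 1, and the only element of order dividing gcd(17, 40) = 1 is 1, so x_1 = x_2.
With φ(0) = 0 this makes φ injective on all of ℤ_{41}, hence bijective (finite equal-size domain and codomain). In particular φ is injective.
Since φ is injective, we find the preimage of 19. The inverse of x ↦ x^17 on (ℤ_{41})^× is x ↦ x^33, because 17·33 = 561 = 14·40 + 1 ≡ 1 (mod 40) and x^{40} = 1 for x ≠ 0 (Fermat). So φ⁻¹(19) = 19^33 mod 41.
Repeated squaring mod 41: 19^1 ≡ 19, 19^2 ≡ 19² = 361 ≡ 33, 19^4 ≡ 33² = 1089 ≡ 23, 19^8 ≡ 23² = 529 ≡ 37, 19^16 ≡ 37² = 1369 ≡ 16, 19^32 ≡ 16² = 256 ≡ 10. Since 33 = 32 + 1, 19^33 ≡ 10·19: 10·19 = 190 ≡ 26. So 19^33 ≡ 26 (mod 41).
Hence φ⁻¹(19) = 26.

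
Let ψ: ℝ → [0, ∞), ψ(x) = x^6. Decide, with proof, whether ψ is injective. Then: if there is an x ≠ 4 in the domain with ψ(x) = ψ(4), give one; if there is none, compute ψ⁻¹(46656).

ψ(4) = 4096 = (−4)^6 = ψ(−4) (since 6 is even), with 4 ≠ −4. So ψ is not injective.
For the follow-up, such an x exists: taking x = −4 ∈ ℝ gives ψ(−4) = 4096 = ψ(4) with −4 ≠ 4.

-4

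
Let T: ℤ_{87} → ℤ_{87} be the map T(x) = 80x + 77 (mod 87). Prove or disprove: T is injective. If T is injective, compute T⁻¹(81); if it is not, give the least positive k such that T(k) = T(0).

74

Suppose T(a) = T(b) in ℤ_{87}. Then 80a + 77 ≡ 80b + 77 (mod 87), thus 80(a − b) ≡ 0 (mod 87).
Since gcd(80, 87) = 1, 80 is invertible modulo 87, so a − b ≡ 0 (mod 87), i.e. a = b.
So T is injective.
We now compute 80⁻¹ mod 87 explicitly. Euclid's algorithm: 87 = 1·80 + 7, 80 = 11·7 + 3, 7 = 2·3 + 1; back-substituting gives 1 = 62·80 − 57·87, so 80⁻¹ ≡ 62 (mod 87).
Since T is injective, we find T⁻¹(81): we need 80x ≡ 81 − 77 ≡ 4 (mod 87). Using 80⁻¹ = 62: x ≡ 62·4 = 248 = 2·87 + 74, so x = 74.
Check: T(74) = 80·74 + 77 = 5997 = 68·87 + 81 ≡ 81 (mod 87).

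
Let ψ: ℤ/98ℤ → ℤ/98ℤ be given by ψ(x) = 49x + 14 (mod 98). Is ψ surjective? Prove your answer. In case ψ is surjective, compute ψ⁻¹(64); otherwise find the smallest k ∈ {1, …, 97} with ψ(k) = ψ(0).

Recall that ψ is surjective if every y in the codomain equals ψ(x) for some x in the domain.
Since gcd(49, 98) = 49, we have 49x ≡ 0 (mod 49) for all x, so ψ(x) ≡ 14 (mod 49).
But 0 ≢ 14 (mod 49), so 0 ∈ ℤ/98ℤ has no preimage. Hence ψ is not surjective.
Since ψ is not surjective, we find the least positive k with ψ(k) = ψ(0): this means 49k ≡ 0 (mod 98), i.e. 98 ∣ 49k. Since gcd(49, 98) = 49, dividing through by 49 this holds exactly when 2 ∣ k.
The smallest positive such k is 2.

2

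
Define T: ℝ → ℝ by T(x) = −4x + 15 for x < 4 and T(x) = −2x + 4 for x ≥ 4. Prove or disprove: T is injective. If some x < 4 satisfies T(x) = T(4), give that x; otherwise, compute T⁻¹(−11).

Both pieces are strictly decreasing (slopes −4 and −2), so each is injective on its own interval.
The left piece maps (−∞, 4) onto (−1, ∞); the right piece maps [4, ∞) onto (−∞, −4].
These images are disjoint, so no value is attained by both pieces. Therefore T is injective.
Because the two images are disjoint, no x < 4 has T(x) = T(4), so we compute T⁻¹(−11): −11 lies in (−∞, −4], so solve −2x + 4 = −11: x = (−11 − 4)/(−2) = 15/2.

15/2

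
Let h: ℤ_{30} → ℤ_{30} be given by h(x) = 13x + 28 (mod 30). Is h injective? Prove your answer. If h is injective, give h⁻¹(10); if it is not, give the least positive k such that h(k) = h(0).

24

Recall that h is injective when h(u) = h(v) forces u = v.
If h(u) = h(v), then 13u ≡ 13v (mod 30). Because gcd(13, 30) = 1, we may cancel 13 to get u ≡ v (mod 30).
Thus h is injective.
We now compute 13⁻¹ mod 30 explicitly. Euclid's algorithm: 30 = 2·13 + 4, 13 = 3·4 + 1; back-substituting gives 1 = 7·13 − 3·30, so 13⁻¹ ≡ 7 (mod 30).
Since h is injective, we compute h⁻¹(10): solve 13x + 28 ≡ 10 (mod 30), i.e. 13x ≡ 12 (mod 30).
Multiplying by 13⁻¹ = 7 gives x ≡ 7·12 = 84 = 2·30 + 24 ≡ 24 (mod 30).
Check: h(24) = 13·24 + 28 = 340 = 11·30 + 10 ≡ 10 (mod 30).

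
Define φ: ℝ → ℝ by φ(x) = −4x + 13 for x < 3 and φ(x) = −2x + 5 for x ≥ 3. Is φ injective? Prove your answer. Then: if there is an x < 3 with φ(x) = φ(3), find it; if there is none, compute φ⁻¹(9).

1

Both pieces are strictly decreasing (slopes −4 and −2), so each is injective on its own interval.
The left piece maps (−∞, 3) onto (1, ∞); the right piece maps [3, ∞) onto (−∞, −1].
These images are disjoint, so no value is attained by both pieces. Thus φ is injective.
Because the two images are disjoint, no x < 3 has φ(x) = φ(3), so we compute φ⁻¹(9): 9 lies in (1, ∞), so solve −4x + 13 = 9: x = (9 − 13)/(−4) = 1.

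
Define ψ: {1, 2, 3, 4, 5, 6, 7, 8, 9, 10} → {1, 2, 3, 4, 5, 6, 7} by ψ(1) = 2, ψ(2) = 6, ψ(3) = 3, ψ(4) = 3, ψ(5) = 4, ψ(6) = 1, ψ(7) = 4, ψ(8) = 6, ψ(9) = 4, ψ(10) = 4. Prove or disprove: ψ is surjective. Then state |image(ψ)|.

No element maps to 5, so ψ is not surjective.
The image of ψ is {1, 2, 3, 4, 6}, which has 5 elements.

5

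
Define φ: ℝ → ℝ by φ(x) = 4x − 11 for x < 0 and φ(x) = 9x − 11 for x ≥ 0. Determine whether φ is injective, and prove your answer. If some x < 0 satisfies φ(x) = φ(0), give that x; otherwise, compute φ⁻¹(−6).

5/9

Both pieces are strictly increasing (slopes 4 and 9), so each is injective on its own interval.
The left piece maps (−∞, 0) onto (−∞, −11); the right piece maps [0, ∞) onto [−11, ∞).
These images are disjoint, so no value is attained by both pieces. Thus φ is injective.
Because the two images are disjoint, no x < 0 has φ(x) = φ(0), so we compute φ⁻¹(−6): −6 lies in [−11, ∞), so solve 9x − 11 = −6: x = (−6 + 11)/9 = 5/9.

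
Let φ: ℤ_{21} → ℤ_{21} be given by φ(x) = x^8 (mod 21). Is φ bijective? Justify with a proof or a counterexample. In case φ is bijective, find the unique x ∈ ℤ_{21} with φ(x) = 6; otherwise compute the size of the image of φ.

φ(2): Repeated squaring mod 21: 2^1 ≡ 2, 2^2 ≡ 2² = 4, 2^4 ≡ 4² = 16, 2^8 ≡ 16² = 256 ≡ 4. So 2^8 ≡ 4 (mod 21).
φ(5): Repeated squaring mod 21: 5^1 ≡ 5, 5^2 ≡ 5² = 25 ≡ 4, 5^4 ≡ 4² = 16, 5^8 ≡ 16² = 256 ≡ 4. So 5^8 ≡ 4 (mod 21).
So φ(2) = φ(5) = 4 while 2 ≠ 5, so φ is not injective, hence not bijective.
Since φ is not bijective, we determine |image(φ)|. Computing x^8 mod 21 for each x (by repeated squaring, reducing mod 21 at every step), the values φ(0), φ(1), …, φ(20) are: 0, 1, 4, 9, 16, 4, 15, 7, 1, 18, 16, 16, 18, 1, 7, 15, 4, 16, 9, 4, 1.
The distinct values are {0, 1, 4, 7, 9, 15, 16, 18}; there are 8 of them.

8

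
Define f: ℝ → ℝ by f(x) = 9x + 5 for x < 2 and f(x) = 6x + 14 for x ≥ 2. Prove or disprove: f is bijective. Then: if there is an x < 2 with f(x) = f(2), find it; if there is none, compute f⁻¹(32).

Both pieces are strictly increasing (slopes 9 and 6), so each is injective on its own interval.
The left piece maps (−∞, 2) onto (−∞, 23); the right piece maps [2, ∞) onto [26, ∞).
The images leave a gap (23 has no preimage), so f is not surjective, hence not bijective.
Because the two images are disjoint, no x < 2 has f(x) = f(2), so we compute f⁻¹(32): 32 lies in [26, ∞), so solve 6x + 14 = 32: x = (32 − 14)/6 = 3.

3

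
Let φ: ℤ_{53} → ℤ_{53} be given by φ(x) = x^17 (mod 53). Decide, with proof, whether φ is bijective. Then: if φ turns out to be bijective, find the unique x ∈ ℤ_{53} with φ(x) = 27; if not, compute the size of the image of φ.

Since 53 is prime, the nonzero elements of ℤ_{53} form a cyclic group of order 52.
As gcd(17, 52) = 1, raising to the 17th power is a bijection on this group: if u^17 ≡ v^17 then (uv^{−1})^17 = 1, and the only element of order dividing gcd(17, 52) = 1 is 1, so u = v.
With φ(0) = 0 this makes φ injective on all of ℤ_{53}, hence bijective (finite equal-size domain and codomain). In particular φ is bijective.
Since φ is bijective, we find the preimage of 27. The inverse of x ↦ x^17 on (ℤ_{53})^× is x ↦ x^49, because 17·49 = 833 = 16·52 + 1 ≡ 1 (mod 52) and x^{52} = 1 for x ≠ 0 (Fermat). So φ⁻¹(27) = 27^49 mod 53.
Repeated squaring mod 53: 27^1 ≡ 27, 27^2 ≡ 27² = 729 ≡ 40, 27^4 ≡ 40² = 1600 ≡ 10, 27^8 ≡ 10² = 100 ≡ 47, 27^16 ≡ 47² = 2209 ≡ 36, 27^32 ≡ 36² = 1296 ≡ 24. Since 49 = 32 + 16 + 1, 27^49 ≡ 24·36·27: 24·36 = 864 ≡ 16, then 16·27 = 432 ≡ 8. So 27^49 ≡ 8 (mod 53).
Hence φ⁻¹(27) = 8.

8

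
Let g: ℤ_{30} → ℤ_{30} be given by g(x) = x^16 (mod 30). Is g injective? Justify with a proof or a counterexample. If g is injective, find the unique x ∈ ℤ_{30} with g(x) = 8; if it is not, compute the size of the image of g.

8

g(2): Repeated squaring mod 30: 2^1 ≡ 2, 2^2 ≡ 2² = 4, 2^4 ≡ 4² = 16, 2^8 ≡ 16² = 256 ≡ 16, 2^16 ≡ 16² = 256 ≡ 16. So 2^16 ≡ 16 (mod 30).
g(4): Repeated squaring mod 30: 4^1 ≡ 4, 4^2 ≡ 4² = 16, 4^4 ≡ 16² = 256 ≡ 16, 4^8 ≡ 16² = 256 ≡ 16, 4^16 ≡ 16² = 256 ≡ 16. So 4^16 ≡ 16 (mod 30).
So g(2) = g(4) = 16 while 2 ≠ 4, therefore g is not injective.
Since g is not injective, we determine |image(g)|. Computing x^16 mod 30 for each x (by repeated squaring, reducing mod 30 at every step), the values g(0), g(1), …, g(29) are: 0, 1, 16, 21, 16, 25, 6, 1, 16, 21, 10, 1, 6, 1, 16, 15, 16, 1, 6, 1, 10, 21, 16, 1, 6, 25, 16, 21, 16, 1.
The distinct values are {0, 1, 6, 10, 15, 16, 21, 25}; there are 8 of them.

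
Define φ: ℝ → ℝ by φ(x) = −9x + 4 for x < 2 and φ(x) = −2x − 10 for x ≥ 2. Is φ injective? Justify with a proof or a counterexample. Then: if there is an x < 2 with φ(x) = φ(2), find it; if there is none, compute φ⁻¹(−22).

6

Both pieces are strictly decreasing (slopes −9 and −2), so each is injective on its own interval.
The left piece maps (−∞, 2) onto (−14, ∞); the right piece maps [2, ∞) onto (−∞, −14].
These images are disjoint, so no value is attained by both pieces. Hence φ is injective.
Because the two images are disjoint, no x < 2 has φ(x) = φ(2), so we compute φ⁻¹(−22): −22 lies in (−∞, −14], so solve −2x − 10 = −22: x = (−22 + 10)/(−2) = 6.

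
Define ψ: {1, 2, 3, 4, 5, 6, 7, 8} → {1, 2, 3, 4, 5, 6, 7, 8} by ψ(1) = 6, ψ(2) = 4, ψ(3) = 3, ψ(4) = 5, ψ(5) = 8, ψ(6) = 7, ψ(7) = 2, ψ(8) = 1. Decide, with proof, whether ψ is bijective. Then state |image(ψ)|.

The values 6, 4, 3, 5, 8, 7, 2, 1 are a permutation of {1, 2, 3, 4, 5, 6, 7, 8}: each element appears exactly once.
So ψ is injective and surjective, hence bijective.
The image of ψ is {1, 2, 3, 4, 5, 6, 7, 8}, which has 8 elements.

8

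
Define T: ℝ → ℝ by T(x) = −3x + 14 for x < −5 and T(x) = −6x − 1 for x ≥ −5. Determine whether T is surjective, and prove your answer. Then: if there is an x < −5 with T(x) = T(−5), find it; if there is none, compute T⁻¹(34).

-20/3

Both pieces are strictly decreasing (slopes −3 and −6), so each is injective on its own interval.
The left piece maps (−∞, −5) onto (29, ∞); the right piece maps [−5, ∞) onto (−∞, 29].
These images together cover ℝ, so T is surjective.
Because the two images are disjoint, no x < −5 has T(x) = T(−5), so we compute T⁻¹(34): 34 lies in (29, ∞), so solve −3x + 14 = 34: x = (34 − 14)/(−3) = −20/3.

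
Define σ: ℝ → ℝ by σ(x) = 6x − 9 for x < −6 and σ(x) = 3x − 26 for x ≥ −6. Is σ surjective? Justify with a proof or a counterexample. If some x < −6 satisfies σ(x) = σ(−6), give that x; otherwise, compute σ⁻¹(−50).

-41/6

Both pieces are strictly increasing (slopes 6 and 3), so each is injective on its own interval.
The left piece maps (−∞, −6) onto (−∞, −45); the right piece maps [−6, ∞) onto [−44, ∞).
The union (−∞, −45) ∪ [−44, ∞) omits the interval between −45 and −44; in particular −45 has no preimage. So σ is not surjective.
Because the two images are disjoint, no x < −6 has σ(x) = σ(−6), so we compute σ⁻¹(−50): −50 lies in (−∞, −45), so solve 6x − 9 = −50: x = (−50 + 9)/6 = −41/6.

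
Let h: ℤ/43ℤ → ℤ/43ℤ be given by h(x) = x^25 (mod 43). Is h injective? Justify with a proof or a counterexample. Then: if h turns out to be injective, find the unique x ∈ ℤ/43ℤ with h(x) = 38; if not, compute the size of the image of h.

Since 43 is prime, the nonzero elements of ℤ/43ℤ form a cyclic group of order 42.
As gcd(25, 42) = 1, raising to the 25th power is a bijection on this group: if x_1^25 ≡ x_2^25 then (x_1x_2^{−1})^25 = 1, and the only element of order dividing gcd(25, 42) = 1 is 1, so x_1 = x_2.
With h(0) = 0 this makes h injective on all of ℤ/43ℤ, hence bijective (finite equal-size domain and codomain). In particular h is injective.
Since h is injective, we find the preimage of 38. The inverse of x ↦ x^25 on (ℤ/43ℤ)^× is x ↦ x^37, because 25·37 = 925 = 22·42 + 1 ≡ 1 (mod 42) and x^{42} = 1 for x ≠ 0 (Fermat). So h⁻¹(38) = 38^37 mod 43.
Repeated squaring mod 43: 38^1 ≡ 38, 38^2 ≡ 38² = 1444 ≡ 25, 38^4 ≡ 25² = 625 ≡ 23, 38^8 ≡ 23² = 529 ≡ 13, 38^16 ≡ 13² = 169 ≡ 40, 38^32 ≡ 40² = 1600 ≡ 9. Since 37 = 32 + 4 + 1, 38^37 ≡ 9·23·38: 9·23 = 207 ≡ 35, then 35·38 = 1330 ≡ 40. So 38^37 ≡ 40 (mod 43).
Hence h⁻¹(38) = 40.

40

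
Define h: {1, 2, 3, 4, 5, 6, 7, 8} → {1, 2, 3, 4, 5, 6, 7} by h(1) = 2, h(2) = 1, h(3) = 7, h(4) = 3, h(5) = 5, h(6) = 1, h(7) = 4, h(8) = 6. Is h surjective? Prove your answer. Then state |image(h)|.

7

Every element of the codomain has a preimage: 1 = h(2), 2 = h(1), 3 = h(4), 4 = h(7), 5 = h(5), 6 = h(8), 7 = h(3).
Hence h is surjective.
The image of h is {1, 2, 3, 4, 5, 6, 7}, which has 7 elements.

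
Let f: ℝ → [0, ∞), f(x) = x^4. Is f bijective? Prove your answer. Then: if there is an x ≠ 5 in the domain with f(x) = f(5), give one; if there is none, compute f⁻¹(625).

-5

f(5) = 625 = (−5)^4 = f(−5) (since 4 is even), with 5 ≠ −5. So f is not injective, hence not bijective.
For the follow-up, such an x exists: taking x = −5 ∈ ℝ gives f(−5) = 625 = f(5) with −5 ≠ 5.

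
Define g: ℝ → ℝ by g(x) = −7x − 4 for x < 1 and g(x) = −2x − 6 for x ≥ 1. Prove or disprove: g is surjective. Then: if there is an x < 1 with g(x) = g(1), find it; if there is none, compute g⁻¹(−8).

4/7

Both pieces are strictly decreasing (slopes −7 and −2), so each is injective on its own interval.
The left piece maps (−∞, 1) onto (−11, ∞); the right piece maps [1, ∞) onto (−∞, −8].
The union (−11, ∞) ∪ (−∞, −8] covers ℝ, so g is surjective.
For the follow-up: the images overlap, so an x < 1 with g(x) = g(1) exists. g(1) = −8; solving −7x − 4 = −8 for x < 1 gives x = (−8 + 4)/(−7) = 4/7.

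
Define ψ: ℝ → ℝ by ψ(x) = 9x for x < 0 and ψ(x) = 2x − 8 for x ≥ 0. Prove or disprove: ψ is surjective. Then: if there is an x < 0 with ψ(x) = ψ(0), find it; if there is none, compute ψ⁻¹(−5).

Both pieces are strictly increasing (slopes 9 and 2), so each is injective on its own interval.
The left piece maps (−∞, 0) onto (−∞, 0); the right piece maps [0, ∞) onto [−8, ∞).
The union (−∞, 0) ∪ [−8, ∞) covers ℝ, so ψ is surjective.
For the follow-up: the images overlap, so an x < 0 with ψ(x) = ψ(0) exists. ψ(0) = −8; solving 9x = −8 for x < 0 gives x = (−8 − 0)/9 = −8/9.

-8/9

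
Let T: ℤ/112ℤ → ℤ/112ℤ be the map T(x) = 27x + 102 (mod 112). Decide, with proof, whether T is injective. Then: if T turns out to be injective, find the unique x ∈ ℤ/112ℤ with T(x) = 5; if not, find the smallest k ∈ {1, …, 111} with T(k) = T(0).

If T(x_1) = T(x_2), then 27x_1 ≡ 27x_2 (mod 112). Because gcd(27, 112) = 1, we may cancel 27 to get x_1 ≡ x_2 (mod 112).
So T is injective.
We now compute 27⁻¹ mod 112 explicitly. Euclid's algorithm: 112 = 4·27 + 4, 27 = 6·4 + 3, 4 = 1·3 + 1; back-substituting gives 1 = 83·27 − 20·112, so 27⁻¹ ≡ 83 (mod 112).
Since T is injective, we find T⁻¹(5): we need 27x ≡ 5 − 102 ≡ 15 (mod 112). Using 27⁻¹ = 83: x ≡ 83·15 = 1245 = 11·112 + 13, so x = 13.
Check: T(13) = 27·13 + 102 = 453 = 4·112 + 5 ≡ 5 (mod 112).

13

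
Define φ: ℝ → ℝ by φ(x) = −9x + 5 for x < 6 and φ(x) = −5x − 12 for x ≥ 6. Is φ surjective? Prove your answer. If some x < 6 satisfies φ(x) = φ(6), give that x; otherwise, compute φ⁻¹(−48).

Both pieces are strictly decreasing (slopes −9 and −5), so each is injective on its own interval.
The left piece maps (−∞, 6) onto (−49, ∞); the right piece maps [6, ∞) onto (−∞, −42].
The union (−49, ∞) ∪ (−∞, −42] covers ℝ, so φ is surjective.
For the follow-up: the images overlap, so an x < 6 with φ(x) = φ(6) exists. φ(6) = −42; solving −9x + 5 = −42 for x < 6 gives x = (−42 − 5)/(−9) = 47/9.

47/9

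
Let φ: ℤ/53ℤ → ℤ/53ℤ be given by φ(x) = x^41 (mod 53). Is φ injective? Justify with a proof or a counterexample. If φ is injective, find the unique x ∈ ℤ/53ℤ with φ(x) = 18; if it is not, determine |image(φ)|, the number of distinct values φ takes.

Since 53 is prime, the nonzero elements of ℤ/53ℤ form a cyclic group of order 52.
As gcd(41, 52) = 1, raising to the 41st power is a bijection on this group: if u^41 ≡ v^41 then (uv^{−1})^41 = 1, and the only element of order dividing gcd(41, 52) = 1 is 1, so u = v.
With φ(0) = 0 this makes φ injective on all of ℤ/53ℤ, hence bijective (finite equal-size domain and codomain). In particular φ is injective.
Since φ is injective, we find the preimage of 18. The inverse of x ↦ x^41 on (ℤ/53ℤ)^× is x ↦ x^33, because 41·33 = 1353 = 26·52 + 1 ≡ 1 (mod 52) and x^{52} = 1 for x ≠ 0 (Fermat). So φ⁻¹(18) = 18^33 mod 53.
Repeated squaring mod 53: 18^1 ≡ 18, 18^2 ≡ 18² = 324 ≡ 6, 18^4 ≡ 6² = 36, 18^8 ≡ 36² = 1296 ≡ 24, 18^16 ≡ 24² = 576 ≡ 46, 18^32 ≡ 46² = 2116 ≡ 49. Since 33 = 32 + 1, 18^33 ≡ 49·18: 49·18 = 882 ≡ 34. So 18^33 ≡ 34 (mod 53).
Hence φ⁻¹(18) = 34.

34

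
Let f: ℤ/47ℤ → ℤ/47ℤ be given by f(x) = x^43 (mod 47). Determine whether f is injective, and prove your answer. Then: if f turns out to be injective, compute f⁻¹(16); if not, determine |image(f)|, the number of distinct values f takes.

Since 47 is prime, the nonzero elements of ℤ/47ℤ form a cyclic group of order 46.
As gcd(43, 46) = 1, raising to the 43rd power is a bijection on this group: if s^43 ≡ t^43 then (st^{−1})^43 = 1, and the only element of order dividing gcd(43, 46) = 1 is 1, so s = t.
With f(0) = 0 this makes f injective on all of ℤ/47ℤ, hence bijective (finite equal-size domain and codomain). In particular f is injective.
Since f is injective, we find the preimage of 16. The inverse of x ↦ x^43 on (ℤ/47ℤ)^× is x ↦ x^15, because 43·15 = 645 = 14·46 + 1 ≡ 1 (mod 46) and x^{46} = 1 for x ≠ 0 (Fermat). So f⁻¹(16) = 16^15 mod 47.
Repeated squaring mod 47: 16^1 ≡ 16, 16^2 ≡ 16² = 256 ≡ 21, 16^4 ≡ 21² = 441 ≡ 18, 16^8 ≡ 18² = 324 ≡ 42. Since 15 = 8 + 4 + 2 + 1, 16^15 ≡ 42·18·21·16: 42·18 = 756 ≡ 4, then 4·21 = 84 ≡ 37, then 37·16 = 592 ≡ 28. So 16^15 ≡ 28 (mod 47).
Hence f⁻¹(16) = 28.

28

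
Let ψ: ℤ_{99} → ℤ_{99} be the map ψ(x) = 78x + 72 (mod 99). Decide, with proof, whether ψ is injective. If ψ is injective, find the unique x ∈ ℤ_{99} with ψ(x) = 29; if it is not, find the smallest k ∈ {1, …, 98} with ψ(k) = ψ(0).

33

By definition, ψ is injective if ψ(u) = ψ(v) implies u = v.
We have gcd(78, 99) = 3 > 1. Taking u = 0 and v = 33: ψ(0) = 72 and ψ(33) = 78·33 + 72 = 2646 ≡ 72 (mod 99).
So ψ(0) = ψ(33) while 0 ≠ 33, therefore ψ is not injective.
Since ψ is not injective, we find the least positive k with ψ(k) = ψ(0): this means 78k ≡ 0 (mod 99), i.e. 99 ∣ 78k. Since gcd(78, 99) = 3, dividing through by 3 this holds exactly when 33 ∣ 26k, and as gcd(26, 33) = 1, exactly when 33 ∣ k.
The smallest positive such k is 33.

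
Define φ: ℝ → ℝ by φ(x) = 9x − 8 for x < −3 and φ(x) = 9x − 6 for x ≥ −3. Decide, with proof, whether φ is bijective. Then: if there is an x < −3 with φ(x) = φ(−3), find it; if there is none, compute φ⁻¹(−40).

-32/9

Both pieces are strictly increasing (slopes 9 and 9), so each is injective on its own interval.
The left piece maps (−∞, −3) onto (−∞, −35); the right piece maps [−3, ∞) onto [−33, ∞).
The images leave a gap (−35 has no preimage), so φ is not surjective, hence not bijective.
Because the two images are disjoint, no x < −3 has φ(x) = φ(−3), so we compute φ⁻¹(−40): −40 lies in (−∞, −35), so solve 9x − 8 = −40: x = (−40 + 8)/9 = −32/9.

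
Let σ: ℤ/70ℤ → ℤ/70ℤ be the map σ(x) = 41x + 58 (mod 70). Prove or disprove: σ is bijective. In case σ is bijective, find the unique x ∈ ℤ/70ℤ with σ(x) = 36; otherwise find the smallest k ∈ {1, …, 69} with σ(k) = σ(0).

If σ(s) = σ(t), then 41s ≡ 41t (mod 70). Because gcd(41, 70) = 1, we may cancel 41 to get s ≡ t (mod 70).
We now compute 41⁻¹ mod 70 explicitly. Euclid's algorithm: 70 = 1·41 + 29, 41 = 1·29 + 12, 29 = 2·12 + 5, 12 = 2·5 + 2, 5 = 2·2 + 1; back-substituting gives 1 = 41·41 − 24·70, so 41⁻¹ ≡ 41 (mod 70).
For any y ∈ ℤ/70ℤ, x = 41(y − 58) mod 70 satisfies σ(x) = 41·41(y − 58) + 58 ≡ y (since 41·41 ≡ 1 mod 70). So every y has a preimage.
So σ is bijective.
Since σ is bijective, we find σ⁻¹(36): we need 41x ≡ 36 − 58 ≡ 48 (mod 70). Using 41⁻¹ = 41: x ≡ 41·48 = 1968 = 28·70 + 8, so x = 8.
Check: σ(8) = 41·8 + 58 = 386 = 5·70 + 36 ≡ 36 (mod 70).

8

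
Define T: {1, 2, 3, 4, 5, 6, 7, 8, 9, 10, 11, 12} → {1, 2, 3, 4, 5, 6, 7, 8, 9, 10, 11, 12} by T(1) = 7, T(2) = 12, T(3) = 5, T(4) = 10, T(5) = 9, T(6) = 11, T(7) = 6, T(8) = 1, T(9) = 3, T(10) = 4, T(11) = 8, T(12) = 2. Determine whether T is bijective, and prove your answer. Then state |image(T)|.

12

The values 7, 12, 5, 10, 9, 11, 6, 1, 3, 4, 8, 2 are a permutation of {1, 2, 3, 4, 5, 6, 7, 8, 9, 10, 11, 12}: each element appears exactly once.
So T is injective and surjective, hence bijective.
The image of T is {1, 2, 3, 4, 5, 6, 7, 8, 9, 10, 11, 12}, which has 12 elements.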